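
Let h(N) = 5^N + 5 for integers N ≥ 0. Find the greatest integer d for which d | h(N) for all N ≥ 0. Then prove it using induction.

d = 2

Computing the first values: h(0) = 6 and h(1) = 10; gcd(6, 10) = 2, so d ≤ 2.
We prove 2 | 5^N + 5 for all N ≥ 0 by induction on N.
Base step (N = 0): h(0) = 6 = 2·(3), so 2 | h(0).
Suppose the result is true for N = j, i.e. 2 | h(j). Then
h(j+1) = 5^(j+1) + 5 = 5·(5^j + 5) - 20 = 5·h(j) - 20. The first term is divisible by 2 by the inductive hypothesis, and -20 is divisible by 2. Hence 2 | h(j+1).
This completes the induction.
Therefore the largest such d is 2.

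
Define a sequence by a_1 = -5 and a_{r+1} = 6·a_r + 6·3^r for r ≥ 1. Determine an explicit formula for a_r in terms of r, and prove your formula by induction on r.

a_r = -2·3^r + 6^(r - 1)

Computing the first terms: a_1 = -5, a_2 = -12, a_3 = -18. This suggests a_r = -2·3^r + 6^(r - 1).
When r = 1: the formula gives -5 = -5 = a_1.
For the inductive step, assume it holds for an arbitrary k ≥ 1, so a_k = -2·3^k + 6^(k - 1).
Then a_{k+1} = 6·a_k + 6·3^k = 6·(-2·3^k + 6^(k - 1)) + 6·3^k = -2·3^(k + 1) + 6^k = -2·3^(k+1) + 6^((k+1) - 1),
which is the claimed formula at r = k+1.
Hence, by induction on r, the claim holds for every r ≥ 1.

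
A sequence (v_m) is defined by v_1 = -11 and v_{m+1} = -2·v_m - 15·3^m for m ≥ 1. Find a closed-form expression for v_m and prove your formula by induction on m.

v_m = (-2)^m - 3^(m + 1)

Computing the first terms: v_1 = -11, v_2 = -23, v_3 = -89. This suggests v_m = (-2)^m - 3^(m + 1).
Base case (m = 1): the formula gives -11 = -11 = v_1.
For the inductive step, assume it holds for an arbitrary i ≥ 1, so v_i = (-2)^i - 3^(i + 1).
Then v_{i+1} = -2·v_i - 15·3^i = -2·((-2)^i - 3^(i + 1)) - 15·3^i = (-2)^(i + 1) - 3^(i + 2) = (-2)^(i+1) - 3^((i+1) + 1),
which is the claimed formula at m = i+1.
This completes the induction.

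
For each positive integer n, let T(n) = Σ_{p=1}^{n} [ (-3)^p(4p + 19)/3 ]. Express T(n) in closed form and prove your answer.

We claim T(n) = (-3)^n(n + 5) - 5 for all n ≥ 1.
Base case (n = 1): T(1) = -23, and the closed form gives -23. They agree.
For the inductive step, assume it holds for an arbitrary p ≥ 1, so T(p) = (-3)^p(p + 5) - 5.
Then T(p+1) = T(p) + ((-3)^p(-4p - 23)) = ((-3)^p(p + 5) - 5) + ((-3)^p(-4p - 23)).
Simplifying, T(p+1) = -3(-3)^p·p - 18(-3)^p - 5 = (-3)^(p+1)((p+1) + 5) - 5,
which is the closed form with n = p+1.
Hence, by induction on n, the claim holds for every n ≥ 1.

T(n) = (-3)^n(n + 5) - 5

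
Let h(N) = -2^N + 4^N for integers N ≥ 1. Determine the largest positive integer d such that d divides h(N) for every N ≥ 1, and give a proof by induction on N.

Computing the first values: h(1) = 2 and h(2) = 12; gcd(2, 12) = 2, so d ≤ 2.
We prove 2 | -2^N + 4^N for all N ≥ 1 by induction on N.
Base step (N = 1): h(1) = 2 = 2·(1), so 2 | h(1).
Inductive step: suppose the statement holds for some j ≥ 1, i.e. 2 | h(j). Then
4^{j+1} − 2^{j+1} = 4·4^j − 2·2^j = 4·(4^j − 2^j) + (2)·2^j. The first term is divisible by 2 by the inductive hypothesis, and the second term (2)·2^j is divisible by 2 since 2 | 2. Hence 2 | h(j+1).
Hence, by induction on N, the claim holds for every N ≥ 1.
Therefore the largest such d is 2.

d = 2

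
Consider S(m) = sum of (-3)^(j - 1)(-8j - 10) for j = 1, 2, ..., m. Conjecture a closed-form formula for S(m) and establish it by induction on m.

S(m) = (-3)^m(2m + 3) - 3

We claim S(m) = (-3)^m(2m + 3) - 3 for all m ≥ 1.
Base case (m = 1): S(1) = -18, and the closed form gives -18. They agree.
Suppose the result is true for m = j, so S(j) = (-3)^j(2j + 3) - 3.
Then S(j+1) = S(j) + ((-3)^j(-8j - 18)) = ((-3)^j(2j + 3) - 3) + ((-3)^j(-8j - 18)).
Simplifying, S(j+1) = -6(-3)^j·j - 15(-3)^j - 3 = (-3)^(j+1)(2(j+1) + 3) - 3,
which is the closed form with m = j+1.
Hence, by induction on m, the claim holds for every m ≥ 1.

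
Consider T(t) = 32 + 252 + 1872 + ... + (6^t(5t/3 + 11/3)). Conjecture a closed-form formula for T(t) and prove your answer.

We claim T(t) = 2·6^t(t + 2) - 4 for all t ≥ 1.
Base step (t = 1): T(1) = 32, and the closed form gives 32. They agree.
Suppose the result is true for t = r, so T(r) = 2·6^r(r + 2) - 4.
Then T(r+1) = T(r) + (6^r(10r + 32)) = (2·6^r(r + 2) - 4) + (6^r(10r + 32)).
Simplifying, T(r+1) = 12·6^r·r + 36·6^r - 4 = 2·6^(r+1)((r+1) + 2) - 4,
which is the closed form with t = r+1.
By the principle of mathematical induction, the result holds for all t ≥ 1.

T(t) = 2·6^t(t + 2) - 4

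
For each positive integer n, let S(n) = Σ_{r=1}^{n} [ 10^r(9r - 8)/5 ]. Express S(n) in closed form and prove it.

We claim S(n) = 2·10^n(n - 1) + 2 for all n ≥ 1.
Base step (n = 1): S(1) = 2, and the closed form gives 2. They agree.
Inductive step: assume the claim holds for n = r, so S(r) = 2·10^r(r - 1) + 2.
Then S(r+1) = S(r) + (10^r(18r + 2)) = (2·10^r(r - 1) + 2) + (10^r(18r + 2)).
Simplifying, S(r+1) = 20·10^r·r + 2 = 2·10^(r+1)((r+1) - 1) + 2,
which is the closed form with n = r+1.
By induction, the statement is established for all n ≥ 1.

S(n) = 2·10^n(n - 1) + 2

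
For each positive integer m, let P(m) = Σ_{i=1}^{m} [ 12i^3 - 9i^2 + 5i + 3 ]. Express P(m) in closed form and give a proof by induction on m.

P(m) = m(3m^3 + 3m^2 + m + 4)

We claim P(m) = m(3m^3 + 3m^2 + m + 4) for all m ≥ 1.
Base step (m = 1): P(1) = 11, and the closed form gives 11. They agree.
Suppose the result is true for m = i, so P(i) = i(3i^3 + 3i^2 + i + 4).
Then P(i+1) = P(i) + (12i^3 + 27i^2 + 23i + 11) = (i(3i^3 + 3i^2 + i + 4)) + (12i^3 + 27i^2 + 23i + 11).
Simplifying, P(i+1) = (i + 1)(3i^3 + 12i^2 + 16i + 11) = (i+1)(3(i+1)^3 + 3(i+1)^2 + (i+1) + 4),
which is the closed form with m = i+1.
This completes the induction.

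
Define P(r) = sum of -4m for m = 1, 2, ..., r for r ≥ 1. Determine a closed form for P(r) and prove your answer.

P(r) = -2r(r + 1)

We claim P(r) = -2r(r + 1) for all r ≥ 1.
For the base case r = 1: P(1) = -4, and the closed form gives -4. They agree.
Suppose the result is true for r = m, so P(m) = 2m(-m - 1).
Then P(m+1) = P(m) + (-4m - 4) = (2m(-m - 1)) + (-4m - 4).
Simplifying, P(m+1) = -2(m + 1)(m + 2) = -2(m+1)((m+1) + 1),
which is the closed form with r = m+1.
By the principle of mathematical induction, the result holds for all r ≥ 1.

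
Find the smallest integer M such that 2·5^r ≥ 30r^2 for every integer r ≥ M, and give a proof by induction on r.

M = 4

At r = 3: 250 < 270, so the inequality fails and M ≥ 4. We prove 2·5^r ≥ 30r^2 for all r ≥ 4.
Base step (r = 4): 2·5^r = 1250 and 30r^2 = 480, so 1250 ≥ 480.
Inductive step: suppose the statement holds for some i ≥ 4, so 2·5^i ≥ 30i^2.
Then 2·5^(i + 1) = 5·(2·5^i) ≥ 5·(30i^2).
Also, for i ≥ 4 we have 5·(30i^2) ≥ 30(i+1)^2, since 5 ≥ (1 + 1/i)^2 for all i ≥ 4.
Combining, 2·5^(i + 1) ≥ 30(i+1)^2.
By induction, the statement is established for all r ≥ 4.
Hence the smallest such M is 4.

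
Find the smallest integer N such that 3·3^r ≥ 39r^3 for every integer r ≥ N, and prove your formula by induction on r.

At r = 8: 19683 < 19968, so the inequality fails and N ≥ 9. We prove 3·3^r ≥ 39r^3 for all r ≥ 9.
When r = 9: 3·3^r = 59049 and 39r^3 = 28431, so 59049 ≥ 28431.
Suppose the result is true for r = p, so 3·3^p ≥ 39p^3.
Then 3·3^(p + 1) = 3·(3·3^p) ≥ 3·(39p^3).
Also, for p ≥ 9 we have 3·(39p^3) ≥ 39(p+1)^3, since 3 ≥ (1 + 1/p)^3 for all p ≥ 9.
Combining, 3·3^(p + 1) ≥ 39(p+1)^3.
By induction, the statement is established for all r ≥ 9.
Hence the smallest such N is 9.

N = 9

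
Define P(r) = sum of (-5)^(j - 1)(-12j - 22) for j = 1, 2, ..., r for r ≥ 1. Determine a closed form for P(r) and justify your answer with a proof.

P(r) = 2(-5)^r(r + 2) - 4

We claim P(r) = 2(-5)^r(r + 2) - 4 for all r ≥ 1.
When r = 1: P(1) = -34, and the closed form gives -34. They agree.
Inductive step: assume the claim holds for r = j, so P(j) = 2(-5)^j(j + 2) - 4.
Then P(j+1) = P(j) + ((-5)^j(-12j - 34)) = (2(-5)^j(j + 2) - 4) + ((-5)^j(-12j - 34)).
Simplifying, P(j+1) = -10(-5)^j·j - 30(-5)^j - 4 = 2(-5)^(j+1)((j+1) + 2) - 4,
which is the closed form with r = j+1.
Hence, by induction on r, the claim holds for every r ≥ 1.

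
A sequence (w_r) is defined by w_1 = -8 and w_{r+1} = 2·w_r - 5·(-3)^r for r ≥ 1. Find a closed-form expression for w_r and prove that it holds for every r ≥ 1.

Computing the first terms: w_1 = -8, w_2 = -1, w_3 = -47. This suggests w_r = (-3)^r - 5·2^(r - 1).
Base step (r = 1): the formula gives -8 = -8 = w_1.
Suppose the result is true for r = j, so w_j = (-3)^j - 5·2^(j - 1).
Then w_{j+1} = 2·w_j - 5·(-3)^j = 2·((-3)^j - 5·2^(j - 1)) - 5·(-3)^j = (-3)^(j + 1) - 5·2^j = (-3)^(j+1) - 5·2^((j+1) - 1),
which is the claimed formula at r = j+1.
By induction, the statement is established for all r ≥ 1.

w_r = (-3)^r - 5·2^(r - 1)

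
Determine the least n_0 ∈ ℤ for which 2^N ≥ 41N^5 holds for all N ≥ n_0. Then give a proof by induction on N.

n_0 = 30

At N = 29: 536870912 < 840957109, so the inequality fails and n_0 ≥ 30. We prove 2^N ≥ 41N^5 for all N ≥ 30.
For the base case N = 30: 2^N = 1073741824 and 41N^5 = 996300000, so 1073741824 ≥ 996300000.
For the inductive step, assume it holds for an arbitrary i ≥ 30, so 2^i ≥ 41i^5.
Then 2^(i + 1) = 2·(2^i) ≥ 2·(41i^5).
Also, for i ≥ 30 we have 2·(41i^5) ≥ 41(i+1)^5, since 2 ≥ (1 + 1/i)^5 for all i ≥ 30.
Combining, 2^(i + 1) ≥ 41(i+1)^5.
By induction, the statement is established for all N ≥ 30.
Hence the smallest such n_0 is 30.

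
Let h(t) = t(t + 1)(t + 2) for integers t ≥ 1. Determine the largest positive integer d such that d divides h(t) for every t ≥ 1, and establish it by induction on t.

Computing the first values: h(1) = 6 and h(2) = 24; gcd(6, 24) = 6, so d ≤ 6.
We prove 6 | t(t + 1)(t + 2) for all t ≥ 1 by induction on t.
For the base case t = 1: h(1) = 6 = 6·(1), so 6 | h(1).
Inductive step: assume the claim holds for t = m, i.e. 6 | h(m). Then
h(m+1) − h(m) = (m+1)·(m+2)·(m+3) − m·(m+1)·(m+2) = (m+1)·(m+2)·[(m+3) − m] = 3·(m+1)·(m+2). The product of 2 consecutive integers is divisible by (2)! = 2, so h(m+1) − h(m) is divisible by 3·2 = 6. By the inductive hypothesis 6 | h(m), hence 6 | h(m+1).
By induction, the statement is established for all t ≥ 1.
Therefore the largest such d is 6.

d = 6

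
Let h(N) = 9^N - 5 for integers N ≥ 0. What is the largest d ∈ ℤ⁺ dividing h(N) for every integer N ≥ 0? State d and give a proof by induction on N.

d = 4

Computing the first values: h(0) = -4 and h(1) = 4; gcd(-4, 4) = 4, so d ≤ 4.
We prove 4 | 9^N - 5 for all N ≥ 0 by induction on N.
Base step (N = 0): h(0) = -4 = 4·(-1), so 4 | h(0).
Inductive step: suppose the statement holds for some p ≥ 0, i.e. 4 | h(p). Then
h(p+1) = 9^(p+1) - 5 = 9·(9^p - 5) + 40 = 9·h(p) + 40. The first term is divisible by 4 by the inductive hypothesis, and 40 is divisible by 4. Hence 4 | h(p+1).
By induction, the statement is established for all N ≥ 0.
Therefore the largest such d is 4.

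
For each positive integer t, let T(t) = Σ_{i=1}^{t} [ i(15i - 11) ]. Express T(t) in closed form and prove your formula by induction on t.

T(t) = t(t + 1)(5t - 3)

We claim T(t) = t(t + 1)(5t - 3) for all t ≥ 1.
Base case (t = 1): T(1) = 4, and the closed form gives 4. They agree.
Suppose the result is true for t = i, so T(i) = i(5i^2 + 2i - 3).
Then T(i+1) = T(i) + ((i + 1)(15i + 4)) = (i(5i^2 + 2i - 3)) + ((i + 1)(15i + 4)).
Simplifying, T(i+1) = (i + 1)(i + 2)(5i + 2) = (i+1)((i+1) + 1)(5(i+1) - 3),
which is the closed form with t = i+1.
By induction, the statement is established for all t ≥ 1.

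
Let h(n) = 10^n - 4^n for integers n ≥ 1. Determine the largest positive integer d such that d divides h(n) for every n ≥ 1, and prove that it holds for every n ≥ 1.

Computing the first values: h(1) = 6 and h(2) = 84; gcd(6, 84) = 6, so d ≤ 6.
We prove 6 | 10^n - 4^n for all n ≥ 1 by induction on n.
Base step (n = 1): h(1) = 6 = 6·(1), so 6 | h(1).
Inductive step: assume the claim holds for n = k, i.e. 6 | h(k). Then
10^{k+1} − 4^{k+1} = 10·10^k − 4·4^k = 10·(10^k − 4^k) + (6)·4^k. The first term is divisible by 6 by the inductive hypothesis, and the second term (6)·4^k is divisible by 6 since 6 | 6. Hence 6 | h(k+1).
By induction, the statement is established for all n ≥ 1.
Therefore the largest such d is 6.

d = 6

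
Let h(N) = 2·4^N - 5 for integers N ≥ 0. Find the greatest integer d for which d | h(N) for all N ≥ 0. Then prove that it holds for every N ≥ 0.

Computing the first values: h(0) = -3 and h(1) = 3; gcd(-3, 3) = 3, so d ≤ 3.
We prove 3 | 2·4^N - 5 for all N ≥ 0 by induction on N.
Base case (N = 0): h(0) = -3 = 3·(-1), so 3 | h(0).
Inductive step: suppose the statement holds for some p ≥ 0, i.e. 3 | h(p). Then
h(p+1) = 2·4^(p+1) - 5 = 4·(2·4^p - 5) + 15 = 4·h(p) + 15. The first term is divisible by 3 by the inductive hypothesis, and 15 is divisible by 3. Hence 3 | h(p+1).
This completes the induction.
Therefore the largest such d is 3.

d = 3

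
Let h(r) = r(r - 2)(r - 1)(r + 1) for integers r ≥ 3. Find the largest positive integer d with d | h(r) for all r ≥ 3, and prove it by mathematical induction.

Computing the first values: h(3) = 24 and h(4) = 120; gcd(24, 120) = 24, so d ≤ 24.
We prove 24 | r(r - 2)(r - 1)(r + 1) for all r ≥ 3 by induction on r.
When r = 3: h(3) = 24 = 24·(1), so 24 | h(3).
Inductive step: assume the claim holds for r = j, i.e. 24 | h(j). Then
h(j+1) − h(j) = (j-1)·j·(j+1)·(j+2) − (j-2)·(j-1)·j·(j+1) = (j-1)·j·(j+1)·[(j+2) − (j-2)] = 4·(j-1)·j·(j+1). The product of 3 consecutive integers is divisible by (3)! = 6, so h(j+1) − h(j) is divisible by 4·6 = 24. By the inductive hypothesis 24 | h(j), hence 24 | h(j+1).
By the principle of mathematical induction, the result holds for all r ≥ 3.
Therefore the largest such d is 24.

d = 24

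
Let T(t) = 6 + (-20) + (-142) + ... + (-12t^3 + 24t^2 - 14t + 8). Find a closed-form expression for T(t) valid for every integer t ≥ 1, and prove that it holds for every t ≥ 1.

We claim T(t) = -t(3t - 5)(t^2 + t + 1) for all t ≥ 1.
Base step (t = 1): T(1) = 6, and the closed form gives 6. They agree.
Inductive step: assume the claim holds for t = m, so T(m) = m(-3m^3 + 2m^2 + 2m + 5).
Then T(m+1) = T(m) + (-12m^3 - 12m^2 - 2m + 6) = (m(-3m^3 + 2m^2 + 2m + 5)) + (-12m^3 - 12m^2 - 2m + 6).
Simplifying, T(m+1) = -(m + 1)(3m - 2)(m^2 + 3m + 3) = -(m+1)(3(m+1) - 5)((m+1)^2 + (m+1) + 1),
which is the closed form with t = m+1.
By the principle of mathematical induction, the result holds for all t ≥ 1.

T(t) = -t(3t - 5)(t^2 + t + 1)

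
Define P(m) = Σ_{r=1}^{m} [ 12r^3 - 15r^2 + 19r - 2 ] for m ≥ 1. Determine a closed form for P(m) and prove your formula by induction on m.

P(m) = m(3m^3 + m^2 + 5m + 5)

We claim P(m) = m(3m^3 + m^2 + 5m + 5) for all m ≥ 1.
Base case (m = 1): P(1) = 14, and the closed form gives 14. They agree.
Inductive step: assume the claim holds for m = r, so P(r) = r(3r^3 + r^2 + 5r + 5).
Then P(r+1) = P(r) + (12r^3 + 21r^2 + 25r + 14) = (r(3r^3 + r^2 + 5r + 5)) + (12r^3 + 21r^2 + 25r + 14).
Simplifying, P(r+1) = (r + 1)(3r^3 + 10r^2 + 16r + 14) = (r+1)(3(r+1)^3 + (r+1)^2 + 5(r+1) + 5),
which is the closed form with m = r+1.
Hence, by induction on m, the claim holds for every m ≥ 1.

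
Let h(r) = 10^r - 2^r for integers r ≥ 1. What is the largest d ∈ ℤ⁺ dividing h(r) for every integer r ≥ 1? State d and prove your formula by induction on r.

d = 8

Computing the first values: h(1) = 8 and h(2) = 96; gcd(8, 96) = 8, so d ≤ 8.
We prove 8 | 10^r - 2^r for all r ≥ 1 by induction on r.
For the base case r = 1: h(1) = 8 = 8·(1), so 8 | h(1).
Suppose the result is true for r = m, i.e. 8 | h(m). Then
10^{m+1} − 2^{m+1} = 10·10^m − 2·2^m = 10·(10^m − 2^m) + (8)·2^m. The first term is divisible by 8 by the inductive hypothesis, and the second term (8)·2^m is divisible by 8 since 8 | 8. Hence 8 | h(m+1).
By the principle of mathematical induction, the result holds for all r ≥ 1.
Therefore the largest such d is 8.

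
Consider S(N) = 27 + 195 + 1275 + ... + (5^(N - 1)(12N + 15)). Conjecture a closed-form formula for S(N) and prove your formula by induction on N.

We claim S(N) = 3·5^N(N + 1) - 3 for all N ≥ 1.
For the base case N = 1: S(1) = 27, and the closed form gives 27. They agree.
Inductive step: assume the claim holds for N = m, so S(m) = 3·5^m(m + 1) - 3.
Then S(m+1) = S(m) + (5^m(12m + 27)) = (3·5^m(m + 1) - 3) + (5^m(12m + 27)).
Simplifying, S(m+1) = 15·5^m·m + 30·5^m - 3 = 3·5^(m+1)((m+1) + 1) - 3,
which is the closed form with N = m+1.
By induction, the statement is established for all N ≥ 1.

S(N) = 3·5^N(N + 1) - 3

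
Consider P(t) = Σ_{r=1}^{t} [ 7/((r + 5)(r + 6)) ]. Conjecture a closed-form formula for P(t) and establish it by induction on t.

We claim P(t) = 7t/(6(t + 6)) for all t ≥ 1.
Base step (t = 1): P(1) = 1/6, and the closed form gives 1/6. They agree.
Inductive step: assume the claim holds for t = r, so P(r) = 7r/(6(r + 6)).
Then P(r+1) = P(r) + (7/((r + 6)(r + 7))) = (7r/(6(r + 6))) + (7/((r + 6)(r + 7))).
Simplifying, P(r+1) = 7(r + 1)/(6(r + 7)) = 7(r+1)/(6((r+1) + 6)),
which is the closed form with t = r+1.
By the principle of mathematical induction, the result holds for all t ≥ 1.

P(t) = 7t/(6(t + 6))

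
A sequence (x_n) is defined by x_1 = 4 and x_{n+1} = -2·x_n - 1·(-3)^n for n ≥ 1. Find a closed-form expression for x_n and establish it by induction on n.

x_n = 7(-2)^(n - 1) + (-3)^n

Computing the first terms: x_1 = 4, x_2 = -5, x_3 = 1. This suggests x_n = 7(-2)^(n - 1) + (-3)^n.
Base case (n = 1): the formula gives 4 = 4 = x_1.
For the inductive step, assume it holds for an arbitrary i ≥ 1, so x_i = 7(-2)^(i - 1) + (-3)^i.
Then x_{i+1} = -2·x_i - 1·(-3)^i = -2·(7(-2)^(i - 1) + (-3)^i) - 1·(-3)^i = 7(-2)^i + (-3)^(i + 1) = 7(-2)^((i+1) - 1) + (-3)^(i+1),
which is the claimed formula at n = i+1.
By the principle of mathematical induction, the result holds for all n ≥ 1.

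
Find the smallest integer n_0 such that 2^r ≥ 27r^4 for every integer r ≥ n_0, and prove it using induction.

At r = 22: 4194304 < 6324912, so the inequality fails and n_0 ≥ 23. We prove 2^r ≥ 27r^4 for all r ≥ 23.
When r = 23: 2^r = 8388608 and 27r^4 = 7555707, so 8388608 ≥ 7555707.
Suppose the result is true for r = k, so 2^k ≥ 27k^4.
Then 2^(k + 1) = 2·(2^k) ≥ 2·(27k^4).
Also, for k ≥ 23 we have 2·(27k^4) ≥ 27(k+1)^4, since 2 ≥ (1 + 1/k)^4 for all k ≥ 23.
Combining, 2^(k + 1) ≥ 27(k+1)^4.
Hence, by induction on r, the claim holds for every r ≥ 23.
Hence the smallest such n_0 is 23.

n_0 = 23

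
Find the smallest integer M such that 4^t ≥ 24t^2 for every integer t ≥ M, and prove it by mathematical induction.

At t = 4: 256 < 384, so the inequality fails and M ≥ 5. We prove 4^t ≥ 24t^2 for all t ≥ 5.
For the base case t = 5: 4^t = 1024 and 24t^2 = 600, so 1024 ≥ 600.
Inductive step: assume the claim holds for t = j, so 4^j ≥ 24j^2.
Then 4^(j + 1) = 4·(4^j) ≥ 4·(24j^2).
Also, for j ≥ 5 we have 4·(24j^2) ≥ 24(j+1)^2, since 4 ≥ (1 + 1/j)^2 for all j ≥ 5.
Combining, 4^(j + 1) ≥ 24(j+1)^2.
Hence, by induction on t, the claim holds for every t ≥ 5.
Hence the smallest such M is 5.

M = 5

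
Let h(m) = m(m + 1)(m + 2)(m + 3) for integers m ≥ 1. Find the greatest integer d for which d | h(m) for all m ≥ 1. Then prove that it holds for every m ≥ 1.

Computing the first values: h(1) = 24 and h(2) = 120; gcd(24, 120) = 24, so d ≤ 24.
We prove 24 | m(m + 1)(m + 2)(m + 3) for all m ≥ 1 by induction on m.
When m = 1: h(1) = 24 = 24·(1), so 24 | h(1).
Inductive step: suppose the statement holds for some p ≥ 1, i.e. 24 | h(p). Then
h(p+1) − h(p) = (p+1)·(p+2)·(p+3)·(p+4) − p·(p+1)·(p+2)·(p+3) = (p+1)·(p+2)·(p+3)·[(p+4) − p] = 4·(p+1)·(p+2)·(p+3). The product of 3 consecutive integers is divisible by (3)! = 6, so h(p+1) − h(p) is divisible by 4·6 = 24. By the inductive hypothesis 24 | h(p), hence 24 | h(p+1).
By induction, the statement is established for all m ≥ 1.
Therefore the largest such d is 24.

d = 24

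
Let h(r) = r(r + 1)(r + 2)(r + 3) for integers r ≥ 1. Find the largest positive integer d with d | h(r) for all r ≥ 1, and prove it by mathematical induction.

d = 24

Computing the first values: h(1) = 24 and h(2) = 120; gcd(24, 120) = 24, so d ≤ 24.
We prove 24 | r(r + 1)(r + 2)(r + 3) for all r ≥ 1 by induction on r.
For the base case r = 1: h(1) = 24 = 24·(1), so 24 | h(1).
Inductive step: suppose the statement holds for some m ≥ 1, i.e. 24 | h(m). Then
h(m+1) − h(m) = (m+1)·(m+2)·(m+3)·(m+4) − m·(m+1)·(m+2)·(m+3) = (m+1)·(m+2)·(m+3)·[(m+4) − m] = 4·(m+1)·(m+2)·(m+3). The product of 3 consecutive integers is divisible by (3)! = 6, so h(m+1) − h(m) is divisible by 4·6 = 24. By the inductive hypothesis 24 | h(m), hence 24 | h(m+1).
By induction, the statement is established for all r ≥ 1.
Therefore the largest such d is 24.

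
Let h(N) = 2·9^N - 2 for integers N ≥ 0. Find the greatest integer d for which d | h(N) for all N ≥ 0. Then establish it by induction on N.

Computing the first values: h(0) = 0 and h(1) = 16; gcd(0, 16) = 16, so d ≤ 16.
We prove 16 | 2·9^N - 2 for all N ≥ 0 by induction on N.
For the base case N = 0: h(0) = 0 = 16·(0), so 16 | h(0).
Suppose the result is true for N = r, i.e. 16 | h(r). Then
h(r+1) = 2·9^(r+1) - 2 = 9·(2·9^r - 2) + 16 = 9·h(r) + 16. The first term is divisible by 16 by the inductive hypothesis, and 16 is divisible by 16. Hence 16 | h(r+1).
By the principle of mathematical induction, the result holds for all N ≥ 0.
Therefore the largest such d is 16.

d = 16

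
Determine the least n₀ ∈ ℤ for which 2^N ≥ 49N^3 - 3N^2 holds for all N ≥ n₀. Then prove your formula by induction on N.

At N = 18: 262144 < 284796, so the inequality fails and n₀ ≥ 19. We prove 2^N ≥ 49N^3 - 3N^2 for all N ≥ 19.
Base case (N = 19): 2^N = 524288 and 49N^3 - 3N^2 = 335008, so 524288 ≥ 335008.
Inductive step: assume the claim holds for N = p, so 2^p ≥ 49p^3 - 3p^2.
Then 2^(p + 1) = 2·(2^p) ≥ 2·(49p^3 - 3p^2).
Also, for p ≥ 19 we have 2·(49p^3 - 3p^2) ≥ 49(p+1)^3 - 3(p+1)^2, since 2·(49p^3 - 3p^2) − (49(p+1)^3 - 3(p+1)^2) = 49p^3 - 150p^2 - 141p - 46, which is nonnegative for all p ≥ 19.
Combining, 2^(p + 1) ≥ 49(p+1)^3 - 3(p+1)^2.
Hence, by induction on N, the claim holds for every N ≥ 19.
Hence the smallest such n₀ is 19.

n₀ = 19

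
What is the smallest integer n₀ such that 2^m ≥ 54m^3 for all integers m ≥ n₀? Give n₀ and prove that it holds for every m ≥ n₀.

At m = 18: 262144 < 314928, so the inequality fails and n₀ ≥ 19. We prove 2^m ≥ 54m^3 for all m ≥ 19.
Base case (m = 19): 2^m = 524288 and 54m^3 = 370386, so 524288 ≥ 370386.
Inductive step: suppose the statement holds for some k ≥ 19, so 2^k ≥ 54k^3.
Then 2^(k + 1) = 2·(2^k) ≥ 2·(54k^3).
Also, for k ≥ 19 we have 2·(54k^3) ≥ 54(k+1)^3, since 2 ≥ (1 + 1/k)^3 for all k ≥ 19.
Combining, 2^(k + 1) ≥ 54(k+1)^3.
Hence, by induction on m, the claim holds for every m ≥ 19.
Hence the smallest such n₀ is 19.

n₀ = 19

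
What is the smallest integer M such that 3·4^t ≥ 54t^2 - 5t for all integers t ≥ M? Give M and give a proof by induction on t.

At t = 4: 768 < 844, so the inequality fails and M ≥ 5. We prove 3·4^t ≥ 54t^2 - 5t for all t ≥ 5.
When t = 5: 3·4^t = 3072 and 54t^2 - 5t = 1325, so 3072 ≥ 1325.
Inductive step: suppose the statement holds for some i ≥ 5, so 3·4^i ≥ 54i^2 - 5i.
Then 3·4^(i + 1) = 4·(3·4^i) ≥ 4·(54i^2 - 5i).
Also, for i ≥ 5 we have 4·(54i^2 - 5i) ≥ 54(i+1)^2 - 5(i+1), since 4·(54i^2 - 5i) − (54(i+1)^2 - 5(i+1)) = 162i^2 - 123i - 49, which is nonnegative for all i ≥ 5.
Combining, 3·4^(i + 1) ≥ 54(i+1)^2 - 5(i+1).
By the principle of mathematical induction, the result holds for all t ≥ 5.
Hence the smallest such M is 5.

M = 5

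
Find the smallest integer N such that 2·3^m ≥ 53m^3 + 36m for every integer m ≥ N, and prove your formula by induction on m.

At m = 8: 13122 < 27424, so the inequality fails and N ≥ 9. We prove 2·3^m ≥ 53m^3 + 36m for all m ≥ 9.
When m = 9: 2·3^m = 39366 and 53m^3 + 36m = 38961, so 39366 ≥ 38961.
Inductive step: assume the claim holds for m = j, so 2·3^j ≥ 53j^3 + 36j.
Then 2·3^(j + 1) = 3·(2·3^j) ≥ 3·(53j^3 + 36j).
Also, for j ≥ 9 we have 3·(53j^3 + 36j) ≥ 53(j+1)^3 + 36(j+1), since 3·(53j^3 + 36j) − (53(j+1)^3 + 36(j+1)) = 106j^3 - 159j^2 - 87j - 89, which is nonnegative for all j ≥ 9.
Combining, 2·3^(j + 1) ≥ 53(j+1)^3 + 36(j+1).
This completes the induction.
Hence the smallest such N is 9.

N = 9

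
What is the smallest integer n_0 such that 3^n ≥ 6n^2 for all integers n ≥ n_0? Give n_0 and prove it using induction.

n_0 = 5

At n = 4: 81 < 96, so the inequality fails and n_0 ≥ 5. We prove 3^n ≥ 6n^2 for all n ≥ 5.
Base case (n = 5): 3^n = 243 and 6n^2 = 150, so 243 ≥ 150.
For the inductive step, assume it holds for an arbitrary j ≥ 5, so 3^j ≥ 6j^2.
Then 3^(j + 1) = 3·(3^j) ≥ 3·(6j^2).
Also, for j ≥ 5 we have 3·(6j^2) ≥ 6(j+1)^2, since 3 ≥ (1 + 1/j)^2 for all j ≥ 5.
Combining, 3^(j + 1) ≥ 6(j+1)^2.
By the principle of mathematical induction, the result holds for all n ≥ 5.
Hence the smallest such n_0 is 5.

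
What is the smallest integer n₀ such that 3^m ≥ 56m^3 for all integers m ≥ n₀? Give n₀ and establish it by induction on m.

At m = 9: 19683 < 40824, so the inequality fails and n₀ ≥ 10. We prove 3^m ≥ 56m^3 for all m ≥ 10.
When m = 10: 3^m = 59049 and 56m^3 = 56000, so 59049 ≥ 56000.
For the inductive step, assume it holds for an arbitrary i ≥ 10, so 3^i ≥ 56i^3.
Then 3^(i + 1) = 3·(3^i) ≥ 3·(56i^3).
Also, for i ≥ 10 we have 3·(56i^3) ≥ 56(i+1)^3, since 3 ≥ (1 + 1/i)^3 for all i ≥ 10.
Combining, 3^(i + 1) ≥ 56(i+1)^3.
Hence, by induction on m, the claim holds for every m ≥ 10.
Hence the smallest such n₀ is 10.

n₀ = 10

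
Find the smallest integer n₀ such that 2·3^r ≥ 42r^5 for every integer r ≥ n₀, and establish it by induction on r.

At r = 15: 28697814 < 31893750, so the inequality fails and n₀ ≥ 16. We prove 2·3^r ≥ 42r^5 for all r ≥ 16.
For the base case r = 16: 2·3^r = 86093442 and 42r^5 = 44040192, so 86093442 ≥ 44040192.
Inductive step: suppose the statement holds for some k ≥ 16, so 2·3^k ≥ 42k^5.
Then 2·3^(k + 1) = 3·(2·3^k) ≥ 3·(42k^5).
Also, for k ≥ 16 we have 3·(42k^5) ≥ 42(k+1)^5, since 3 ≥ (1 + 1/k)^5 for all k ≥ 16.
Combining, 2·3^(k + 1) ≥ 42(k+1)^5.
By the principle of mathematical induction, the result holds for all r ≥ 16.
Hence the smallest such n₀ is 16.

n₀ = 16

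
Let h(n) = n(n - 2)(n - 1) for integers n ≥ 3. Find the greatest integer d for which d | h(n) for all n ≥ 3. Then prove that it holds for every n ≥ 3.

Computing the first values: h(3) = 6 and h(4) = 24; gcd(6, 24) = 6, so d ≤ 6.
We prove 6 | n(n - 2)(n - 1) for all n ≥ 3 by induction on n.
Base step (n = 3): h(3) = 6 = 6·(1), so 6 | h(3).
Inductive step: suppose the statement holds for some r ≥ 3, i.e. 6 | h(r). Then
h(r+1) − h(r) = (r-1)·r·(r+1) − (r-2)·(r-1)·r = (r-1)·r·[(r+1) − (r-2)] = 3·(r-1)·r. The product of 2 consecutive integers is divisible by (2)! = 2, so h(r+1) − h(r) is divisible by 3·2 = 6. By the inductive hypothesis 6 | h(r), hence 6 | h(r+1).
This completes the induction.
Therefore the largest such d is 6.

d = 6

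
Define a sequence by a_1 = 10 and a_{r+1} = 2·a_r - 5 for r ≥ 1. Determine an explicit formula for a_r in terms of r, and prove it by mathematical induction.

a_r = 5·2^(r - 1) + 5

Computing the first terms: a_1 = 10, a_2 = 15, a_3 = 25. This suggests a_r = 5·2^(r - 1) + 5.
Base case (r = 1): the formula gives 10 = 10 = a_1.
Inductive step: suppose the statement holds for some m ≥ 1, so a_m = 5·2^(m - 1) + 5.
Then a_{m+1} = 2·a_m - 5 = 2·(5·2^(m - 1) + 5) - 5 = 5·2^m + 5 = 5·2^((m+1) - 1) + 5,
which is the claimed formula at r = m+1.
Hence, by induction on r, the claim holds for every r ≥ 1.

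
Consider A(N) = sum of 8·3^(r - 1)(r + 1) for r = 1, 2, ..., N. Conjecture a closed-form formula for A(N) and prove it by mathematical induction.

We claim A(N) = 2·3^N(2N + 1) - 2 for all N ≥ 1.
Base case (N = 1): A(1) = 16, and the closed form gives 16. They agree.
Inductive step: assume the claim holds for N = r, so A(r) = 2·3^r(2r + 1) - 2.
Then A(r+1) = A(r) + (8·3^r(r + 2)) = (2·3^r(2r + 1) - 2) + (8·3^r(r + 2)).
Simplifying, A(r+1) = 12·3^r·r + 18·3^r - 2 = 2·3^(r+1)(2(r+1) + 1) - 2,
which is the closed form with N = r+1.
Hence, by induction on N, the claim holds for every N ≥ 1.

A(N) = 2·3^N(2N + 1) - 2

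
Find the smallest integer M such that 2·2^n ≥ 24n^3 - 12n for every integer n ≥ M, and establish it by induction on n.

M = 16

At n = 15: 65536 < 80820, so the inequality fails and M ≥ 16. We prove 2·2^n ≥ 24n^3 - 12n for all n ≥ 16.
Base step (n = 16): 2·2^n = 131072 and 24n^3 - 12n = 98112, so 131072 ≥ 98112.
Inductive step: suppose the statement holds for some j ≥ 16, so 2·2^j ≥ 24j^3 - 12j.
Then 2·2^(j + 1) = 2·(2·2^j) ≥ 2·(24j^3 - 12j).
Also, for j ≥ 16 we have 2·(24j^3 - 12j) ≥ 24(j+1)^3 - 12(j+1), since 2·(24j^3 - 12j) − (24(j+1)^3 - 12(j+1)) = 24j^3 - 72j^2 - 84j - 12, which is nonnegative for all j ≥ 16.
Combining, 2·2^(j + 1) ≥ 24(j+1)^3 - 12(j+1).
By induction, the statement is established for all n ≥ 16.
Hence the smallest such M is 16.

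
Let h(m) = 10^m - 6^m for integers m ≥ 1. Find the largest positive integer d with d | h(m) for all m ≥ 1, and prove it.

d = 4

Computing the first values: h(1) = 4 and h(2) = 64; gcd(4, 64) = 4, so d ≤ 4.
We prove 4 | 10^m - 6^m for all m ≥ 1 by induction on m.
Base case (m = 1): h(1) = 4 = 4·(1), so 4 | h(1).
For the inductive step, assume it holds for an arbitrary p ≥ 1, i.e. 4 | h(p). Then
10^{p+1} − 6^{p+1} = 10·10^p − 6·6^p = 10·(10^p − 6^p) + (4)·6^p. The first term is divisible by 4 by the inductive hypothesis, and the second term (4)·6^p is divisible by 4 since 4 | 4. Hence 4 | h(p+1).
By the principle of mathematical induction, the result holds for all m ≥ 1.
Therefore the largest such d is 4.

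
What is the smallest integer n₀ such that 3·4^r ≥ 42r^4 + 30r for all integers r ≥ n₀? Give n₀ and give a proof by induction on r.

At r = 7: 49152 < 101052, so the inequality fails and n₀ ≥ 8. We prove 3·4^r ≥ 42r^4 + 30r for all r ≥ 8.
Base case (r = 8): 3·4^r = 196608 and 42r^4 + 30r = 172272, so 196608 ≥ 172272.
Inductive step: assume the claim holds for r = m, so 3·4^m ≥ 42m^4 + 30m.
Then 3·4^(m + 1) = 4·(3·4^m) ≥ 4·(42m^4 + 30m).
Also, for m ≥ 8 we have 4·(42m^4 + 30m) ≥ 42(m+1)^4 + 30(m+1), since 4·(42m^4 + 30m) − (42(m+1)^4 + 30(m+1)) = 126m^4 - 168m^3 - 252m^2 - 78m - 72, which is nonnegative for all m ≥ 8.
Combining, 3·4^(m + 1) ≥ 42(m+1)^4 + 30(m+1).
By induction, the statement is established for all r ≥ 8.
Hence the smallest such n₀ is 8.

n₀ = 8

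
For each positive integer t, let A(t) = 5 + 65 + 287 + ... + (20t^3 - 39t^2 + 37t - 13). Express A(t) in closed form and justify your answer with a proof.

A(t) = t(5t^3 - 3t^2 + 4t - 1)

We claim A(t) = t(5t^3 - 3t^2 + 4t - 1) for all t ≥ 1.
For the base case t = 1: A(1) = 5, and the closed form gives 5. They agree.
Inductive step: assume the claim holds for t = m, so A(m) = m(5m^3 - 3m^2 + 4m - 1).
Then A(m+1) = A(m) + (20m^3 + 21m^2 + 19m + 5) = (m(5m^3 - 3m^2 + 4m - 1)) + (20m^3 + 21m^2 + 19m + 5).
Simplifying, A(m+1) = (m + 1)(5m^3 + 12m^2 + 13m + 5) = (m+1)(5(m+1)^3 - 3(m+1)^2 + 4(m+1) - 1),
which is the closed form with t = m+1.
Hence, by induction on t, the claim holds for every t ≥ 1.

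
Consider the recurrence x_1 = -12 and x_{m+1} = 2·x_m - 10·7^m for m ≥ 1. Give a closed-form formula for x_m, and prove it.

x_m = 2^m - 2·7^m

Computing the first terms: x_1 = -12, x_2 = -94, x_3 = -678. This suggests x_m = 2^m - 2·7^m.
Base step (m = 1): the formula gives -12 = -12 = x_1.
Suppose the result is true for m = p, so x_p = 2^p - 2·7^p.
Then x_{p+1} = 2·x_p - 10·7^p = 2·(2^p - 2·7^p) - 10·7^p = 2^(p + 1) - 2·7^(p + 1),
which is the claimed formula at m = p+1.
By induction, the statement is established for all m ≥ 1.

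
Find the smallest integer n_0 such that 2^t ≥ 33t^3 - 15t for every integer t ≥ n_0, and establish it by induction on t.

At t = 17: 131072 < 161874, so the inequality fails and n_0 ≥ 18. We prove 2^t ≥ 33t^3 - 15t for all t ≥ 18.
Base case (t = 18): 2^t = 262144 and 33t^3 - 15t = 192186, so 262144 ≥ 192186.
Suppose the result is true for t = p, so 2^p ≥ 33p^3 - 15p.
Then 2^(p + 1) = 2·(2^p) ≥ 2·(33p^3 - 15p).
Also, for p ≥ 18 we have 2·(33p^3 - 15p) ≥ 33(p+1)^3 - 15(p+1), since 2·(33p^3 - 15p) − (33(p+1)^3 - 15(p+1)) = 33p^3 - 99p^2 - 114p - 18, which is nonnegative for all p ≥ 18.
Combining, 2^(p + 1) ≥ 33(p+1)^3 - 15(p+1).
This completes the induction.
Hence the smallest such n_0 is 18.

n_0 = 18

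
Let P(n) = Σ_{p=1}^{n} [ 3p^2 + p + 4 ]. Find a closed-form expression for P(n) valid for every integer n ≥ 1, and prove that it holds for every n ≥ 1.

We claim P(n) = n(n^2 + 2n + 5) for all n ≥ 1.
When n = 1: P(1) = 8, and the closed form gives 8. They agree.
For the inductive step, assume it holds for an arbitrary p ≥ 1, so P(p) = p(p^2 + 2p + 5).
Then P(p+1) = P(p) + (p + 3(p + 1)^2 + 5) = (p(p^2 + 2p + 5)) + (p + 3(p + 1)^2 + 5).
Simplifying, P(p+1) = (p + 1)(p^2 + 4p + 8) = (p+1)((p+1)^2 + 2(p+1) + 5),
which is the closed form with n = p+1.
This completes the induction.

P(n) = n(n^2 + 2n + 5)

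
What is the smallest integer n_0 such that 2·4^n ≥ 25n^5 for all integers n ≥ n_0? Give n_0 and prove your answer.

n_0 = 11

At n = 10: 2097152 < 2500000, so the inequality fails and n_0 ≥ 11. We prove 2·4^n ≥ 25n^5 for all n ≥ 11.
Base step (n = 11): 2·4^n = 8388608 and 25n^5 = 4026275, so 8388608 ≥ 4026275.
Inductive step: suppose the statement holds for some r ≥ 11, so 2·4^r ≥ 25r^5.
Then 2·4^(r + 1) = 4·(2·4^r) ≥ 4·(25r^5).
Also, for r ≥ 11 we have 4·(25r^5) ≥ 25(r+1)^5, since 4 ≥ (1 + 1/r)^5 for all r ≥ 11.
Combining, 2·4^(r + 1) ≥ 25(r+1)^5.
Hence, by induction on n, the claim holds for every n ≥ 11.
Hence the smallest such n_0 is 11.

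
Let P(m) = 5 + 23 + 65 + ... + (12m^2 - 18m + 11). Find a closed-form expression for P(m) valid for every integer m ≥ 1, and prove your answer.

P(m) = m(4m^2 - 3m + 4)

We claim P(m) = m(4m^2 - 3m + 4) for all m ≥ 1.
Base case (m = 1): P(1) = 5, and the closed form gives 5. They agree.
Suppose the result is true for m = j, so P(j) = j(4j^2 - 3j + 4).
Then P(j+1) = P(j) + (12j^2 + 6j + 5) = (j(4j^2 - 3j + 4)) + (12j^2 + 6j + 5).
Simplifying, P(j+1) = (j + 1)(4j^2 + 5j + 5) = (j+1)(4(j+1)^2 - 3(j+1) + 4),
which is the closed form with m = j+1.
This completes the induction.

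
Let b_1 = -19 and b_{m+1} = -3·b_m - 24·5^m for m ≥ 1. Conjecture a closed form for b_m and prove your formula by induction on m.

Computing the first terms: b_1 = -19, b_2 = -63, b_3 = -411. This suggests b_m = -4(-3)^(m - 1) - 3·5^m.
When m = 1: the formula gives -19 = -19 = b_1.
Inductive step: suppose the statement holds for some j ≥ 1, so b_j = -4(-3)^(j - 1) - 3·5^j.
Then b_{j+1} = -3·b_j - 24·5^j = -3·(-4(-3)^(j - 1) - 3·5^j) - 24·5^j = -4(-3)^j - 3·5^(j + 1) = -4(-3)^((j+1) - 1) - 3·5^(j+1),
which is the claimed formula at m = j+1.
By induction, the statement is established for all m ≥ 1.

b_m = -4(-3)^(m - 1) - 3·5^m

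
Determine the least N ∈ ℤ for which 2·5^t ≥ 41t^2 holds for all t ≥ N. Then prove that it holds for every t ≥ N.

N = 4

At t = 3: 250 < 369, so the inequality fails and N ≥ 4. We prove 2·5^t ≥ 41t^2 for all t ≥ 4.
Base case (t = 4): 2·5^t = 1250 and 41t^2 = 656, so 1250 ≥ 656.
For the inductive step, assume it holds for an arbitrary j ≥ 4, so 2·5^j ≥ 41j^2.
Then 2·5^(j + 1) = 5·(2·5^j) ≥ 5·(41j^2).
Also, for j ≥ 4 we have 5·(41j^2) ≥ 41(j+1)^2, since 5 ≥ (1 + 1/j)^2 for all j ≥ 4.
Combining, 2·5^(j + 1) ≥ 41(j+1)^2.
This completes the induction.
Hence the smallest such N is 4.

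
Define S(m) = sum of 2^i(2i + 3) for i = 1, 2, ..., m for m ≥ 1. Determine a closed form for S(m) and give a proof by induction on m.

We claim S(m) = 2·2^m(2m + 1) - 2 for all m ≥ 1.
When m = 1: S(1) = 10, and the closed form gives 10. They agree.
Inductive step: assume the claim holds for m = i, so S(i) = 2·2^i(2i + 1) - 2.
Then S(i+1) = S(i) + (2^(i + 1)(2i + 5)) = (2·2^i(2i + 1) - 2) + (2^(i + 1)(2i + 5)).
Simplifying, S(i+1) = 8·2^i·i + 12·2^i - 2 = 2·2^(i+1)(2(i+1) + 1) - 2,
which is the closed form with m = i+1.
By induction, the statement is established for all m ≥ 1.

S(m) = 2·2^m(2m + 1) - 2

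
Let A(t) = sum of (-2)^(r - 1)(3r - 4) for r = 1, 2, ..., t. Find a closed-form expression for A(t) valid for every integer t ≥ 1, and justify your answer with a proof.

A(t) = (-2)^t(-t + 1) - 1

We claim A(t) = (-2)^t(-t + 1) - 1 for all t ≥ 1.
When t = 1: A(1) = -1, and the closed form gives -1. They agree.
Suppose the result is true for t = r, so A(r) = (-2)^r(-r + 1) - 1.
Then A(r+1) = A(r) + ((-2)^r(3r - 1)) = ((-2)^r(-r + 1) - 1) + ((-2)^r(3r - 1)).
Simplifying, A(r+1) = 2(-2)^r·r - 1 = (-2)^(r+1)(-(r+1) + 1) - 1,
which is the closed form with t = r+1.
By induction, the statement is established for all t ≥ 1.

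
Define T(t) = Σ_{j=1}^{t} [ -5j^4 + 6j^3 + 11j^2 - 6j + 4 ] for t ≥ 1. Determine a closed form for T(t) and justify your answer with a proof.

We claim T(t) = -t(t^4 + t^3 - 5t^2 - 4t - 3) for all t ≥ 1.
Base step (t = 1): T(1) = 10, and the closed form gives 10. They agree.
Suppose the result is true for t = j, so T(j) = j(-j^4 - j^3 + 5j^2 + 4j + 3).
Then T(j+1) = T(j) + (-5j^4 - 14j^3 - j^2 + 14j + 10) = (j(-j^4 - j^3 + 5j^2 + 4j + 3)) + (-5j^4 - 14j^3 - j^2 + 14j + 10).
Simplifying, T(j+1) = -(j + 1)(j^4 + 5j^3 + 4j^2 - 7j - 10) = -(j+1)((j+1)^4 + (j+1)^3 - 5(j+1)^2 - 4(j+1) - 3),
which is the closed form with t = j+1.
By the principle of mathematical induction, the result holds for all t ≥ 1.

T(t) = -t(t^4 + t^3 - 5t^2 - 4t - 3)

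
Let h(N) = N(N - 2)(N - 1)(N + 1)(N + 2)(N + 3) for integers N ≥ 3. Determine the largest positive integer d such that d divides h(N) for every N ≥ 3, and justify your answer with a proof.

Computing the first values: h(3) = 720 and h(4) = 5040; gcd(720, 5040) = 720, so d ≤ 720.
We prove 720 | N(N - 2)(N - 1)(N + 1)(N + 2)(N + 3) for all N ≥ 3 by induction on N.
For the base case N = 3: h(3) = 720 = 720·(1), so 720 | h(3).
Inductive step: assume the claim holds for N = j, i.e. 720 | h(j). Then
h(j+1) − h(j) = (j-1)·j·(j+1)·(j+2)·(j+3)·(j+4) − (j-2)·(j-1)·j·(j+1)·(j+2)·(j+3) = (j-1)·j·(j+1)·(j+2)·(j+3)·[(j+4) − (j-2)] = 6·(j-1)·j·(j+1)·(j+2)·(j+3). The product of 5 consecutive integers is divisible by (5)! = 120, so h(j+1) − h(j) is divisible by 6·120 = 720. By the inductive hypothesis 720 | h(j), hence 720 | h(j+1).
This completes the induction.
Therefore the largest such d is 720.

d = 720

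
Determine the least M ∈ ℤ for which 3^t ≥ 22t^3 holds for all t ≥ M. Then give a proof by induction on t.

At t = 8: 6561 < 11264, so the inequality fails and M ≥ 9. We prove 3^t ≥ 22t^3 for all t ≥ 9.
For the base case t = 9: 3^t = 19683 and 22t^3 = 16038, so 19683 ≥ 16038.
Suppose the result is true for t = i, so 3^i ≥ 22i^3.
Then 3^(i + 1) = 3·(3^i) ≥ 3·(22i^3).
Also, for i ≥ 9 we have 3·(22i^3) ≥ 22(i+1)^3, since 3 ≥ (1 + 1/i)^3 for all i ≥ 9.
Combining, 3^(i + 1) ≥ 22(i+1)^3.
By induction, the statement is established for all t ≥ 9.
Hence the smallest such M is 9.

M = 9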